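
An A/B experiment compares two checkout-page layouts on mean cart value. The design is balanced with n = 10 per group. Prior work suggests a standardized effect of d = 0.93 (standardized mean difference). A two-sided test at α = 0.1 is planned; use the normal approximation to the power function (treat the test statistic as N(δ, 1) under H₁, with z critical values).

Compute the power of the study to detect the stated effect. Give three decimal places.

Power ≈ 0.668

Noncentrality parameter: δ = d·√(n/2) = 0.93 × √(10/2) = 2.0795
Critical value for a two-sided test at α = 0.1: z_{α/2} = 1.645.
Power = Φ(δ − 1.645) + Φ(−δ − 1.645) = Φ(0.435) + Φ(-3.724) = 0.6681 + 0.0001 = 0.6682.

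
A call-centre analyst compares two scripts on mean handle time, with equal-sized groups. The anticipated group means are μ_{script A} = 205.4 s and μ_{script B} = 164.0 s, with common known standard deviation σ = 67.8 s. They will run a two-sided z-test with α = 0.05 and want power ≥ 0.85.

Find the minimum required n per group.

Standardized effect: d = |μ_{script A} − μ_{script B}| / σ = |205.4 − 164.0| / 67.8 = 0.6106
For power 0.85 need Φ(δ − z_{0.025}) = 0.85, so δ = z_{0.025} + z_{0.15} = 1.960 + 1.036 = 2.996.
(Ignoring the negligible lower-tail rejection probability gives the usual closed-form inversion.)
δ = d·√(n/2) ⇒ n = 2(δ/d)² = 2 × (2.996 / 0.6106)² = 48.16.
Round up to the next whole unit.

n = 49 per group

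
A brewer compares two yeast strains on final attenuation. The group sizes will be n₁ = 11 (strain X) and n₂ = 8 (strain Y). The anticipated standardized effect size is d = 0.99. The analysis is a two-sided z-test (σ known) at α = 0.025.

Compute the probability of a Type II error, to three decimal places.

Noncentrality parameter: δ = d / √(1/n₁ + 1/n₂) = 0.99 / √(1/11 + 1/8) = 2.1306
Two-sided α = 0.025 → critical value z_{0.0125} = 2.241.
Power = Φ(δ − 2.241) + Φ(−δ − 2.241) = Φ(-0.111) + Φ(-4.372) = 0.4559 + 0.0000 = 0.4559.
Type II error: β = 1 − power = 1 − 0.4559 = 0.5441.

β ≈ 0.544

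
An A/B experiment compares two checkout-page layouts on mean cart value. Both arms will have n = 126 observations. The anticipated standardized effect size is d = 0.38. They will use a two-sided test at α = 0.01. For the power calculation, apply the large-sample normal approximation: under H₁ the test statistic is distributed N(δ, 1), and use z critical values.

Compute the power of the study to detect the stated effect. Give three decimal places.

Power ≈ 0.670

Noncentrality parameter: δ = d·√(n/2) = 0.38 × √(126/2) = 3.0162
Two-sided α = 0.01 → critical value z_{0.005} = 2.576.
Power = Φ(δ − 2.576) + Φ(−δ − 2.576) = Φ(0.440) + Φ(-5.592) = 0.6701 + 0.0000 = 0.6701.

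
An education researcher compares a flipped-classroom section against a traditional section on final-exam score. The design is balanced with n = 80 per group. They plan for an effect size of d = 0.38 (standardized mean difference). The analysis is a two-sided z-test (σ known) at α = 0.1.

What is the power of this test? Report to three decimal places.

Power ≈ 0.776

Noncentrality parameter: δ = d·√(n/2) = 0.38 × √(80/2) = 2.4033
Two-sided α = 0.1 → critical value z_{0.05} = 1.645.
Power = Φ(δ − 1.645) + Φ(−δ − 1.645) = Φ(0.758) + Φ(-4.048) = 0.7759 + 0.0000 = 0.7759.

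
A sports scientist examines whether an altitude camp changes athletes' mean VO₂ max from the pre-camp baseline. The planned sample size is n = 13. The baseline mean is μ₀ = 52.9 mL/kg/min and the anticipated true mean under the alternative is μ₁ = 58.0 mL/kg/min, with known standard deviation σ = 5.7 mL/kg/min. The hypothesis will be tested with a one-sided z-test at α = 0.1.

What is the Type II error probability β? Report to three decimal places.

β ≈ 0.026

Standardized effect: d = |μ₁ − μ₀| / σ = |58.0 − 52.9| / 5.7 = 0.8947
Noncentrality parameter: λ = d·√n = 0.8947 × √13 = 3.2260
One-sided α = 0.1 → critical value z_{0.1} = 1.282.
Power = Φ(λ − 1.282) = Φ(1.944) = 0.9741.
Type II error: β = 1 − power = 1 − 0.9741 = 0.0259.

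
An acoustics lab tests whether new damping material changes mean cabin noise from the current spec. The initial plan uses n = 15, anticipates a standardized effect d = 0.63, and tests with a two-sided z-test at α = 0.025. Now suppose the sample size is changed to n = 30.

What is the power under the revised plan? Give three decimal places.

Power ≈ 0.887

With n = 30: δ = d·√n = 0.63 × √30 = 3.4507. Critical value z_{0.0125} = 2.241.
Revised power = Φ(δ − 2.241) + Φ(−δ − 2.241) = Φ(1.209) + Φ(-5.692) = 0.8867 + 0.0000 = 0.8867.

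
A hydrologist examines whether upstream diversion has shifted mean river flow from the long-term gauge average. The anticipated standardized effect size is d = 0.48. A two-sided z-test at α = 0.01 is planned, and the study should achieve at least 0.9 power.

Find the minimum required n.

n = 65

For power 0.9 need Φ(δ − z_{0.005}) = 0.9, so δ = z_{0.005} + z_{0.10} = 2.576 + 1.282 = 3.857.
(For δ > 0 the lower-tail rejection region contributes negligibly to power, so the one-term inversion is standard.)
δ = d·√n ⇒ n = (δ/d)² = (3.857 / 0.48)² = 64.58.
Rounding up, n = 65.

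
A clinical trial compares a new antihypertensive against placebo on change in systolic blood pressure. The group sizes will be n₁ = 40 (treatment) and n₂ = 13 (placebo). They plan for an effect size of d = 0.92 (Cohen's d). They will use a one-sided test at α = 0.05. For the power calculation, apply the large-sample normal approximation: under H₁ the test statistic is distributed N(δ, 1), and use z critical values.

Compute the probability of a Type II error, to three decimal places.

Noncentrality parameter: δ = d / √(1/n₁ + 1/n₂) = 0.92 / √(1/40 + 1/13) = 2.8817
Critical value for a one-sided test at α = 0.05: z_α = 1.645.
Power = Φ(δ − 1.645) = Φ(1.237) = 0.8919.
Type II error: β = 1 − power = 1 − 0.8919 = 0.1081.

β ≈ 0.108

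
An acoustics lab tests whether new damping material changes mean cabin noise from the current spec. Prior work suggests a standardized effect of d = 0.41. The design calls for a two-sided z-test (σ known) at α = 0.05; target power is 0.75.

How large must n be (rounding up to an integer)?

n = 42

Set Φ(δ − 1.960) = 0.75; then δ − 1.960 = Φ⁻¹(0.75) = 0.674, giving δ = 2.634.
(Ignoring the negligible lower-tail rejection probability gives the usual closed-form inversion.)
δ = d·√n ⇒ n = (δ/d)² = (2.634 / 0.41)² = 41.29.
Round up to the next whole unit.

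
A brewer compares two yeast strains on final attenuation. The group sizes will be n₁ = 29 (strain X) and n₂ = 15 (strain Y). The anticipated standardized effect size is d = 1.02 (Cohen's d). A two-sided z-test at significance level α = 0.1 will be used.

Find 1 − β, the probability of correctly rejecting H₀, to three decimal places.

Power ≈ 0.941

Noncentrality parameter: δ = d / √(1/n₁ + 1/n₂) = 1.02 / √(1/29 + 1/15) = 3.2071
Critical value for a two-sided test at α = 0.1: z_{α/2} = 1.645.
Power = Φ(δ − 1.645) + Φ(−δ − 1.645) = Φ(1.562) + Φ(-4.852) = 0.9409 + 0.0000 = 0.9409.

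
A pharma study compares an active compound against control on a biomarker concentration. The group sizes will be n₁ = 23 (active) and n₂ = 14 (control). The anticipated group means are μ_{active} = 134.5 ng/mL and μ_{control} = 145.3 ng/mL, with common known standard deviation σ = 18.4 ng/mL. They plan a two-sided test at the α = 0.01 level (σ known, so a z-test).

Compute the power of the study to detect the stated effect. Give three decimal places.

Standardized effect: d = |μ_{active} − μ_{control}| / σ = |134.5 − 145.3| / 18.4 = 0.5870
Noncentrality parameter: λ = d / √(1/n₁ + 1/n₂) = 0.5870 / √(1/23 + 1/14) = 1.7315
Critical value for a two-sided test at α = 0.01: z_{α/2} = 2.576.
Power = Φ(λ − 2.576) + Φ(−λ − 2.576) = Φ(-0.844) + Φ(-4.307) = 0.1993 + 0.0000 = 0.1993.

Power ≈ 0.199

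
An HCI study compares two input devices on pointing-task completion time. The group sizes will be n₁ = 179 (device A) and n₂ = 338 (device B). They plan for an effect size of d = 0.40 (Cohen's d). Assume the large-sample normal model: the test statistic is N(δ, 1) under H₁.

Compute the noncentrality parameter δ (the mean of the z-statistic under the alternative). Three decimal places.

The noncentrality parameter scales effect size by the design's sample-size factor: δ = d / √(1/n₁ + 1/n₂) = 0.40 / √(1/179 + 1/338) = 4.3271

δ ≈ 4.327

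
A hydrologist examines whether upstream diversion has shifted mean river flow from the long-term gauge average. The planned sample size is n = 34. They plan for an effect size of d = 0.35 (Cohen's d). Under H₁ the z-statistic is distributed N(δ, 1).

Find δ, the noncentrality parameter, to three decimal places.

δ ≈ 2.041

δ = d·√n = 0.35 × √34 = 2.0408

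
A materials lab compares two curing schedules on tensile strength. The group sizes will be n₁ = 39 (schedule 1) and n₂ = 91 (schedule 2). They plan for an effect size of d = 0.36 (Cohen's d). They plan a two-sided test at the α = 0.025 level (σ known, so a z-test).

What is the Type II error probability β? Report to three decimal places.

β ≈ 0.641

Noncentrality parameter: δ = d / √(1/n₁ + 1/n₂) = 0.36 / √(1/39 + 1/91) = 1.8810
Two-sided α = 0.025 → critical value z_{0.0125} = 2.241.
Power = Φ(δ − 2.241) + Φ(−δ − 2.241) = Φ(-0.360) + Φ(-4.122) = 0.3593 + 0.0000 = 0.3593.
Type II error: β = 1 − power = 1 − 0.3593 = 0.6407.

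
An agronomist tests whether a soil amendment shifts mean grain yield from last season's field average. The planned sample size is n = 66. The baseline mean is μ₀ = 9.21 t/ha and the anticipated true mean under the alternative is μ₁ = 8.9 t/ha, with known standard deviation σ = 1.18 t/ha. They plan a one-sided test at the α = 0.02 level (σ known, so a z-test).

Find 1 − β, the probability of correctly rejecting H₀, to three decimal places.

Standardized effect: d = |μ₁ − μ₀| / σ = |8.9 − 9.21| / 1.18 = 0.2627
Noncentrality parameter: δ = d·√n = 0.2627 × √66 = 2.1343
One-sided α = 0.02 → critical value z_{0.02} = 2.054.
Power = Φ(δ − 2.054) = Φ(0.081) = 0.5321.

Power ≈ 0.532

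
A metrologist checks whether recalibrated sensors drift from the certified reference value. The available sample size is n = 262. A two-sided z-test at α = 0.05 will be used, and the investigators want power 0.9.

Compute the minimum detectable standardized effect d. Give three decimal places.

Need Φ(δ − 1.960) = 0.9, so δ = 1.960 + 1.282 = 3.242.
(Lower-tail contribution to power is negligible for δ > 0.)
δ = d·√n ⇒ d = δ/√n = 3.242/√262 = 0.2003.

d ≈ 0.200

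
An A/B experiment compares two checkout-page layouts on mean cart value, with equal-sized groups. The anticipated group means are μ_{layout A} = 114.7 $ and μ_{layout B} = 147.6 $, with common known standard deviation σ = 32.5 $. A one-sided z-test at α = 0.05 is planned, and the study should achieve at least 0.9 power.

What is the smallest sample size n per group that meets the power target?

Standardized effect: d = |μ_{layout A} − μ_{layout B}| / σ = |114.7 − 147.6| / 32.5 = 1.0123
Set Φ(δ − 1.645) = 0.9; then δ − 1.645 = Φ⁻¹(0.9) = 1.282, giving δ = 2.926.
δ = d·√(n/2) ⇒ n = 2(δ/d)² = 2 × (2.926 / 1.0123)² = 16.71.
Round up to the next whole unit.

n = 17 per group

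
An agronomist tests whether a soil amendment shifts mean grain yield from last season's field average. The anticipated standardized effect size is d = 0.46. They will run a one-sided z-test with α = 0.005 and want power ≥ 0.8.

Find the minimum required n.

For power 0.8 need Φ(δ − z_{0.005}) = 0.8, so δ = z_{0.005} + z_{0.20} = 2.576 + 0.842 = 3.417.
δ = d·√n ⇒ n = (δ/d)² = (3.417 / 0.46)² = 55.19.
Rounding up, n = 56.

n = 56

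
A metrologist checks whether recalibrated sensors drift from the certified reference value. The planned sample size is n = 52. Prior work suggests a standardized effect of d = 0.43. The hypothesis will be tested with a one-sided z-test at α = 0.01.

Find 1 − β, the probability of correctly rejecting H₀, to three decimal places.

Power ≈ 0.781

Noncentrality parameter: δ = d·√n = 0.43 × √52 = 3.1008
One-sided α = 0.01 → critical value z_{0.01} = 2.326.
Power = P(Z > 2.326 − δ) = Φ(0.774) = 0.7807.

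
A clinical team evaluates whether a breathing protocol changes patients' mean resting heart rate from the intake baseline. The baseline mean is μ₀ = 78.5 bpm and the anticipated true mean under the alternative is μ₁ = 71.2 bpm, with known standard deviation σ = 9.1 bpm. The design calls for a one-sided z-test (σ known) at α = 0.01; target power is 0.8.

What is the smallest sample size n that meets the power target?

Standardized effect: d = |μ₁ − μ₀| / σ = |71.2 − 78.5| / 9.1 = 0.8022
For power 0.8 need Φ(δ − z_{0.01}) = 0.8, so δ = z_{0.01} + z_{0.20} = 2.326 + 0.842 = 3.168.
δ = d·√n ⇒ n = (δ/d)² = (3.168 / 0.8022)² = 15.60.
Round up to the next whole unit.

n = 16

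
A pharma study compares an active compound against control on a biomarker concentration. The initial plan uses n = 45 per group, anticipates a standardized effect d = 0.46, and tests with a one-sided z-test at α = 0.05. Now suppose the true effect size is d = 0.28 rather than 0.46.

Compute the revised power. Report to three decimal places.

With d = 0.28: δ = d·√(n/2) = 0.28 × √(45/2) = 1.3282. Critical value z_{0.05} = 1.645.
Revised power = P(Z > 1.645 − δ) = Φ(-0.317) = 0.3757.

Power ≈ 0.376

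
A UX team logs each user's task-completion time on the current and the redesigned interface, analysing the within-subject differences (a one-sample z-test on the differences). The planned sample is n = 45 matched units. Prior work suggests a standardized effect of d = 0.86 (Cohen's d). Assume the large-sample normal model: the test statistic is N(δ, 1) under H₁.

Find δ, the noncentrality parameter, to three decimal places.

The noncentrality parameter scales effect size by the design's sample-size factor: δ = d·√n = 0.86 × √45 = 5.7691

δ ≈ 5.769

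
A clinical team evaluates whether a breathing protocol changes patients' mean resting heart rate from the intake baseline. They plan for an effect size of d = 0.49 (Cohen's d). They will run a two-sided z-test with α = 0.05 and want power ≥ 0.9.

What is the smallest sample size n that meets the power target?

n = 44

Set Φ(δ − 1.960) = 0.9; then δ − 1.960 = Φ⁻¹(0.9) = 1.282, giving δ = 3.242.
(For δ > 0 the lower-tail rejection region contributes negligibly to power, so the one-term inversion is standard.)
δ = d·√n ⇒ n = (δ/d)² = (3.242 / 0.49)² = 43.76.
Rounding up, n = 44.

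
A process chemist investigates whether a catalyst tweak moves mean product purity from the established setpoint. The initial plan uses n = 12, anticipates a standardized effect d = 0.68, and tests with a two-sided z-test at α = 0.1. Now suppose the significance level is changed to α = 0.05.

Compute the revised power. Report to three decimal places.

δ = d·√n = 0.68 × √12 = 2.3556 (unchanged). New critical value: z_{0.025} = 1.960.
Revised power = Φ(δ − 1.960) + Φ(−δ − 1.960) = Φ(0.396) + Φ(-4.316) = 0.6538 + 0.0000 = 0.6538.

Power ≈ 0.654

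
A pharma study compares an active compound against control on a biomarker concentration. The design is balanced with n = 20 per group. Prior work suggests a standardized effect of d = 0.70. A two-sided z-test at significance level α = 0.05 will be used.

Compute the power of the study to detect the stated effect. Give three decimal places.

Power ≈ 0.600

Noncentrality parameter: δ = d·√(n/2) = 0.70 × √(20/2) = 2.2136
Critical value for a two-sided test at α = 0.05: z_{α/2} = 1.960.
Power = Φ(δ − 1.960) + Φ(−δ − 1.960) = Φ(0.254) + Φ(-4.174) = 0.6001 + 0.0000 = 0.6001.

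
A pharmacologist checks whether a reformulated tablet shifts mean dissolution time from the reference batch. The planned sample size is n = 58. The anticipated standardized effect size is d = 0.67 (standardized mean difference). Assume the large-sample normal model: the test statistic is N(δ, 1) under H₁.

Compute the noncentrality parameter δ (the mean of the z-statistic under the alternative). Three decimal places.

The noncentrality parameter scales effect size by the design's sample-size factor: δ = d·√n = 0.67 × √58 = 5.1026

δ ≈ 5.103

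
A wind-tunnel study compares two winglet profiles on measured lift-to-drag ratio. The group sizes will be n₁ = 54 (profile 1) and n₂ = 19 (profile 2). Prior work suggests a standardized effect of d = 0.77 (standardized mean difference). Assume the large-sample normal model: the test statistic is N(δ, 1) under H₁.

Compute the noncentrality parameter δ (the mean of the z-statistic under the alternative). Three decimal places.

δ ≈ 2.887

δ = d / √(1/n₁ + 1/n₂) = 0.77 / √(1/54 + 1/19) = 2.8867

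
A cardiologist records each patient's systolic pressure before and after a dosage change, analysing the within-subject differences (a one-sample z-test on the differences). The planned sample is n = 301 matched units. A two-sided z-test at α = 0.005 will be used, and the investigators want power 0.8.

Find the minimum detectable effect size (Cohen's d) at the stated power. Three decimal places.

Required noncentrality: δ = z_{0.0025} + z_{0.20} = 2.807 + 0.842 = 3.649.
(Lower-tail contribution to power is negligible for δ > 0.)
δ = d·√n ⇒ d = δ/√n = 3.649/√301 = 0.2103.

d ≈ 0.210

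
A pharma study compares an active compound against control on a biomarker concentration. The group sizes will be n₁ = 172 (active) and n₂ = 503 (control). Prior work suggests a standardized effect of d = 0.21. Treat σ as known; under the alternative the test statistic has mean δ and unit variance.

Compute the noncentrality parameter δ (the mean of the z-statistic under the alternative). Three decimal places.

δ = d / √(1/n₁ + 1/n₂) = 0.21 / √(1/172 + 1/503) = 2.3775

δ ≈ 2.377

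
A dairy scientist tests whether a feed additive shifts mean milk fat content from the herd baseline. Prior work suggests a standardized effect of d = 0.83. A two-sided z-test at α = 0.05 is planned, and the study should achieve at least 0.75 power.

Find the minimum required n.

n = 11

Set Φ(δ − 1.960) = 0.75; then δ − 1.960 = Φ⁻¹(0.75) = 0.674, giving δ = 2.634.
(For δ > 0 the lower-tail rejection region contributes negligibly to power, so the one-term inversion is standard.)
δ = d·√n ⇒ n = (δ/d)² = (2.634 / 0.83)² = 10.07.
Round up to the next whole unit.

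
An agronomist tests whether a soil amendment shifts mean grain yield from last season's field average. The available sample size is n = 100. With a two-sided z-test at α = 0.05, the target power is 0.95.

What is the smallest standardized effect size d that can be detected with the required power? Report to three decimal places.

d ≈ 0.360

Need Φ(δ − 1.960) = 0.95, so δ = 1.960 + 1.645 = 3.605.
(Lower-tail contribution to power is negligible for δ > 0.)
δ = d·√n ⇒ d = δ/√n = 3.605/√100 = 0.3605.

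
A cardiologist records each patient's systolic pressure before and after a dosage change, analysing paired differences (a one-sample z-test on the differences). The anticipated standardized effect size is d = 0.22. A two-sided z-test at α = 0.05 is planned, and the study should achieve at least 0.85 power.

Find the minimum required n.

n = 186

For power 0.85 need Φ(δ − z_{0.025}) = 0.85, so δ = z_{0.025} + z_{0.15} = 1.960 + 1.036 = 2.996.
(Ignoring the negligible lower-tail rejection probability gives the usual closed-form inversion.)
δ = d·√n ⇒ n = (δ/d)² = (2.996 / 0.22)² = 185.50.
Rounding up, n = 186.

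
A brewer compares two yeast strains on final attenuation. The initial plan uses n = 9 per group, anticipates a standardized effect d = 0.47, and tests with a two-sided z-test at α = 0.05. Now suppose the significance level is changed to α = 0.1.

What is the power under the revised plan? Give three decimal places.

δ = d·√(n/2) = 0.47 × √(9/2) = 0.9970 (unchanged). New critical value: z_{0.05} = 1.645.
Revised power = Φ(δ − 1.645) + Φ(−δ − 1.645) = Φ(-0.648) + Φ(-2.642) = 0.2585 + 0.0041 = 0.2627.

Power ≈ 0.263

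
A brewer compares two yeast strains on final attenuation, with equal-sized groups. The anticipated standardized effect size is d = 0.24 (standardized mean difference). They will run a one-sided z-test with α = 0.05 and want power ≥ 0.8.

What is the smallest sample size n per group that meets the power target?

n = 215 per group

For power 0.8 need Φ(δ − z_{0.05}) = 0.8, so δ = z_{0.05} + z_{0.20} = 1.645 + 0.842 = 2.486.
δ = d·√(n/2) ⇒ n = 2(δ/d)² = 2 × (2.486 / 0.24)² = 214.67.
Round up to the next whole unit.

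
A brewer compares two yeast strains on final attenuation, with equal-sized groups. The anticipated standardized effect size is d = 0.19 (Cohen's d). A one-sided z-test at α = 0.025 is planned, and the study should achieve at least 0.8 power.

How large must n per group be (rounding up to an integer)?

For power 0.8 need Φ(δ − z_{0.025}) = 0.8, so δ = z_{0.025} + z_{0.20} = 1.960 + 0.842 = 2.802.
δ = d·√(n/2) ⇒ n = 2(δ/d)² = 2 × (2.802 / 0.19)² = 434.84.
Round up to the next whole unit.

n = 435 per group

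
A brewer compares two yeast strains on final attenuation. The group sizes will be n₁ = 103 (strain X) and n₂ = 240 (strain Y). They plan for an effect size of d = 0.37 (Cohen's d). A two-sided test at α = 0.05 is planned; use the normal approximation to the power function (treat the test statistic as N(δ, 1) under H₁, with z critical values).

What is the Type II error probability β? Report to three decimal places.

Noncentrality parameter: δ = d / √(1/n₁ + 1/n₂) = 0.37 / √(1/103 + 1/240) = 3.1411
Two-sided α = 0.05 → critical value z_{0.025} = 1.960.
Power = Φ(δ − 1.960) + Φ(−δ − 1.960) = Φ(1.181) + Φ(-5.101) = 0.8812 + 0.0000 = 0.8812.
Type II error: β = 1 − power = 1 − 0.8812 = 0.1188.

β ≈ 0.119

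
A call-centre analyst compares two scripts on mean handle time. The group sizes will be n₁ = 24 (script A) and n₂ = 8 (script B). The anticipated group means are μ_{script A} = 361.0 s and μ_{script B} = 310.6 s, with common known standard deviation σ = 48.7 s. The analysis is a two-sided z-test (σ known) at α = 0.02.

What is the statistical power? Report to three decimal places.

Power ≈ 0.583

Standardized effect: d = |μ_{script A} − μ_{script B}| / σ = |361.0 − 310.6| / 48.7 = 1.0349
Noncentrality parameter: δ = d / √(1/n₁ + 1/n₂) = 1.0349 / √(1/24 + 1/8) = 2.5350
Critical value for a two-sided test at α = 0.02: z_{α/2} = 2.326.
Power = Φ(δ − 2.326) + Φ(−δ − 2.326) = Φ(0.209) + Φ(-4.861) = 0.5826 + 0.0000 = 0.5826.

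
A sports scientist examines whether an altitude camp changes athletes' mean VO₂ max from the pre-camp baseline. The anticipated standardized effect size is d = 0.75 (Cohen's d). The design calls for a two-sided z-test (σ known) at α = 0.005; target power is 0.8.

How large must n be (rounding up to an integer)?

n = 24

Set Φ(δ − 2.807) = 0.8; then δ − 2.807 = Φ⁻¹(0.8) = 0.842, giving δ = 3.649.
(Ignoring the negligible lower-tail rejection probability gives the usual closed-form inversion.)
δ = d·√n ⇒ n = (δ/d)² = (3.649 / 0.75)² = 23.67.
Rounding up, n = 24.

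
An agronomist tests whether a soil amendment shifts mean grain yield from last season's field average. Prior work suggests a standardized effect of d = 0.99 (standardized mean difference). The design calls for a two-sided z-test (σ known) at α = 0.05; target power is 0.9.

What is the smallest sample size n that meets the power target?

For power 0.9 need Φ(δ − z_{0.025}) = 0.9, so δ = z_{0.025} + z_{0.10} = 1.960 + 1.282 = 3.242.
(For δ > 0 the lower-tail rejection region contributes negligibly to power, so the one-term inversion is standard.)
δ = d·√n ⇒ n = (δ/d)² = (3.242 / 0.99)² = 10.72.
Round up to the next whole unit.

n = 11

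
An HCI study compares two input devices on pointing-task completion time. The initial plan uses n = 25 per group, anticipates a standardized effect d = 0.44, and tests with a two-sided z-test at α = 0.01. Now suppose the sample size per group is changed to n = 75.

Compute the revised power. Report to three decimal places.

Power ≈ 0.547

With n = 75 per group: δ = d·√(n/2) = 0.44 × √(75/2) = 2.6944. Critical value z_{0.005} = 2.576.
Revised power = Φ(δ − 2.576) + Φ(−δ − 2.576) = Φ(0.119) + Φ(-5.270) = 0.5472 + 0.0000 = 0.5472.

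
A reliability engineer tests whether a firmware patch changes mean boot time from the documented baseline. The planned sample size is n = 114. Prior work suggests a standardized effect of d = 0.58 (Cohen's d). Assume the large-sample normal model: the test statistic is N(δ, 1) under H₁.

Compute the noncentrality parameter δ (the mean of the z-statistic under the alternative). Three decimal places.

The noncentrality parameter scales effect size by the design's sample-size factor: δ = d·√n = 0.58 × √114 = 6.1927

δ ≈ 6.193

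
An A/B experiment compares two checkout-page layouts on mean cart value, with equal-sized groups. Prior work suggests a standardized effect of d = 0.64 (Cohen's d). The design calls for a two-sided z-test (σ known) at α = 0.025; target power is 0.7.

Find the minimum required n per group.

For power 0.7 need Φ(δ − z_{0.0125}) = 0.7, so δ = z_{0.0125} + z_{0.30} = 2.241 + 0.524 = 2.766.
(Ignoring the negligible lower-tail rejection probability gives the usual closed-form inversion.)
δ = d·√(n/2) ⇒ n = 2(δ/d)² = 2 × (2.766 / 0.64)² = 37.35.
Rounding up, n = 38 per group.

n = 38 per group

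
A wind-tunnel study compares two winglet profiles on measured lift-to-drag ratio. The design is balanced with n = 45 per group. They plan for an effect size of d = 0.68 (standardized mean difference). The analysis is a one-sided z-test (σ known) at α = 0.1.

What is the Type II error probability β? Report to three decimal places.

β ≈ 0.026

Noncentrality parameter: δ = d·√(n/2) = 0.68 × √(45/2) = 3.2255
Critical value for a one-sided test at α = 0.1: z_α = 1.282.
Power = Φ(δ − 1.282) = Φ(1.944) = 0.9741.
Type II error: β = 1 − power = 1 − 0.9741 = 0.0259.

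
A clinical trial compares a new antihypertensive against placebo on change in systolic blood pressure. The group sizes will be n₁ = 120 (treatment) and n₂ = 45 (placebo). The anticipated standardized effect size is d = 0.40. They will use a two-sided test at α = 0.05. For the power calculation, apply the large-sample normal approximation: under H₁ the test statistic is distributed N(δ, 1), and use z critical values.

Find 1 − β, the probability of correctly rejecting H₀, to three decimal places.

Noncentrality parameter: δ = d / √(1/n₁ + 1/n₂) = 0.40 / √(1/120 + 1/45) = 2.2883
Two-sided α = 0.05 → critical value z_{0.025} = 1.960.
Power = Φ(δ − 1.960) + Φ(−δ − 1.960) = Φ(0.328) + Φ(-4.248) = 0.6287 + 0.0000 = 0.6287.

Power ≈ 0.629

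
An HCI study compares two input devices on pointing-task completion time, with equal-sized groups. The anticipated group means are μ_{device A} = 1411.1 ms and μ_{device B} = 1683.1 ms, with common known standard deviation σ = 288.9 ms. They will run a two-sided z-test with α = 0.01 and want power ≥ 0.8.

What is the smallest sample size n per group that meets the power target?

Standardized effect: d = |μ_{device A} − μ_{device B}| / σ = |1411.1 − 1683.1| / 288.9 = 0.9415
Set Φ(δ − 2.576) = 0.8; then δ − 2.576 = Φ⁻¹(0.8) = 0.842, giving δ = 3.417.
(The Φ(−δ − z_{α/2}) term is vanishingly small for δ > 0 and is dropped in the standard sample-size formula.)
δ = d·√(n/2) ⇒ n = 2(δ/d)² = 2 × (3.417 / 0.9415)² = 26.35.
Rounding up, n = 27 per group.

n = 27 per group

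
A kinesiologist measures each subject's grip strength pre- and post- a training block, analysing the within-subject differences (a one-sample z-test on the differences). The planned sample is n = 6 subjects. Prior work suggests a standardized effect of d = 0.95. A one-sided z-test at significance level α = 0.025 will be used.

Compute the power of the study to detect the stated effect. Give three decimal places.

Power ≈ 0.643

Noncentrality parameter: δ = d·√n = 0.95 × √6 = 2.3270
Critical value for a one-sided test at α = 0.025: z_α = 1.960.
Power = Φ(δ − 1.960) = Φ(0.367) = 0.6432.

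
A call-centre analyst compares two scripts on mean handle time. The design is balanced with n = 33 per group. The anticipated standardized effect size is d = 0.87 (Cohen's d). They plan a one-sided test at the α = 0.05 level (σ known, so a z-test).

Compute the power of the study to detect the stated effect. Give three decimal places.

Power ≈ 0.971

Noncentrality parameter: δ = d·√(n/2) = 0.87 × √(33/2) = 3.5340
Critical value for a one-sided test at α = 0.05: z_α = 1.645.
Power = Φ(δ − 1.645) = Φ(1.889) = 0.9706.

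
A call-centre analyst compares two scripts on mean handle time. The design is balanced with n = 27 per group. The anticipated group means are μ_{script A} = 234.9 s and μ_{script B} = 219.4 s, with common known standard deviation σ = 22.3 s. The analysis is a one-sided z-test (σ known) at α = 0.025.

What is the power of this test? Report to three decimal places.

Power ≈ 0.724

Standardized effect: d = |μ_{script A} − μ_{script B}| / σ = |234.9 − 219.4| / 22.3 = 0.6951
Noncentrality parameter: δ = d·√(n/2) = 0.6951 × √(27/2) = 2.5538
One-sided α = 0.025 → critical value z_{0.025} = 1.960.
Power = Φ(δ − 1.960) = Φ(0.594) = 0.7237.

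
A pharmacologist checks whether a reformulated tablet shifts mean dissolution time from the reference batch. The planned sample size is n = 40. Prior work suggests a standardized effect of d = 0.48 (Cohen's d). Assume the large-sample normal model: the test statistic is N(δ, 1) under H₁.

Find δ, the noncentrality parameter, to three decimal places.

δ ≈ 3.036

The noncentrality parameter scales effect size by the design's sample-size factor: δ = d·√n = 0.48 × √40 = 3.0358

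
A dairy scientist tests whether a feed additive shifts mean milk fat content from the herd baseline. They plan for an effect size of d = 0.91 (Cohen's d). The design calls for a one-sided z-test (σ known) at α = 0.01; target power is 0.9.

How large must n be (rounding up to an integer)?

For power 0.9 need Φ(δ − z_{0.01}) = 0.9, so δ = z_{0.01} + z_{0.10} = 2.326 + 1.282 = 3.608.
δ = d·√n ⇒ n = (δ/d)² = (3.608 / 0.91)² = 15.72.
Round up to the next whole unit.

n = 16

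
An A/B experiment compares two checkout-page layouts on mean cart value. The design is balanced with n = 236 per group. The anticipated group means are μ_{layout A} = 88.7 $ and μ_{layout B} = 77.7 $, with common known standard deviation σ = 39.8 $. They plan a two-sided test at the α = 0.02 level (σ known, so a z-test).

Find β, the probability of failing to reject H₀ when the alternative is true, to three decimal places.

β ≈ 0.250

Standardized effect: d = |μ_{layout A} − μ_{layout B}| / σ = |88.7 − 77.7| / 39.8 = 0.2764
Noncentrality parameter: λ = d·√(n/2) = 0.2764 × √(236/2) = 3.0023
Two-sided α = 0.02 → critical value z_{0.01} = 2.326.
Power = Φ(λ − 2.326) + Φ(−λ − 2.326) = Φ(0.676) + Φ(-5.329) = 0.7505 + 0.0000 = 0.7505.
Type II error: β = 1 − power = 1 − 0.7505 = 0.2495.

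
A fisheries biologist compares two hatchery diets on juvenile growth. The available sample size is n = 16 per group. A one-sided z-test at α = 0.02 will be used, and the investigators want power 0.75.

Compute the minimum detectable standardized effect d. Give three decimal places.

Need Φ(δ − 2.054) = 0.75, so δ = 2.054 + 0.674 = 2.728.
δ = d·√(n/2) ⇒ d = δ/√(n/2) = 2.728/√(16/2) = 0.9646.

d ≈ 0.965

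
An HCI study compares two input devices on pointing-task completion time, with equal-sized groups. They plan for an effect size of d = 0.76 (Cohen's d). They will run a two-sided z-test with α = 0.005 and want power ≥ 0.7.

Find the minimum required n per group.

n = 39 per group

Set Φ(δ − 2.807) = 0.7; then δ − 2.807 = Φ⁻¹(0.7) = 0.524, giving δ = 3.331.
(Ignoring the negligible lower-tail rejection probability gives the usual closed-form inversion.)
δ = d·√(n/2) ⇒ n = 2(δ/d)² = 2 × (3.331 / 0.76)² = 38.43.
Round up to the next whole unit.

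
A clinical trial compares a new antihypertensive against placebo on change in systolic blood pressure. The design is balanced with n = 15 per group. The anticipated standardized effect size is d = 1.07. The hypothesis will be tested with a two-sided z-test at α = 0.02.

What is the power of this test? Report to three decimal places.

Noncentrality parameter: δ = d·√(n/2) = 1.07 × √(15/2) = 2.9303
Critical value for a two-sided test at α = 0.02: z_{α/2} = 2.326.
Power = Φ(δ − 2.326) + Φ(−δ − 2.326) = Φ(0.604) + Φ(-5.257) = 0.7271 + 0.0000 = 0.7271.

Power ≈ 0.727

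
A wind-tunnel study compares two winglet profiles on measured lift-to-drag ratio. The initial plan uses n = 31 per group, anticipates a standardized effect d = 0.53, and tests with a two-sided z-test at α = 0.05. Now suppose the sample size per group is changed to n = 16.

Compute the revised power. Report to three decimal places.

Power ≈ 0.323

With n = 16 per group: δ = d·√(n/2) = 0.53 × √(16/2) = 1.4991. Critical value z_{0.025} = 1.960.
Revised power = Φ(δ − 1.960) + Φ(−δ − 1.960) = Φ(-0.461) + Φ(-3.459) = 0.3224 + 0.0003 = 0.3227.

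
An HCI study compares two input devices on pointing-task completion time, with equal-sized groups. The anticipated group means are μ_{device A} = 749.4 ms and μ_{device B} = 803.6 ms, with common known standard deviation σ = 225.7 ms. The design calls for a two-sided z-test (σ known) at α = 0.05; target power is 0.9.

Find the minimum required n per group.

n = 365 per group

Standardized effect: d = |μ_{device A} − μ_{device B}| / σ = |749.4 − 803.6| / 225.7 = 0.2401
For power 0.9 need Φ(δ − z_{0.025}) = 0.9, so δ = z_{0.025} + z_{0.10} = 1.960 + 1.282 = 3.242.
(Ignoring the negligible lower-tail rejection probability gives the usual closed-form inversion.)
δ = d·√(n/2) ⇒ n = 2(δ/d)² = 2 × (3.242 / 0.2401)² = 364.41.
Round up to the next whole unit.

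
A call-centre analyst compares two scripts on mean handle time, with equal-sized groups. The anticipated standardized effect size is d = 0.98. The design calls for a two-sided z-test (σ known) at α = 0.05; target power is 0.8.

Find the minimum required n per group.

Set Φ(δ − 1.960) = 0.8; then δ − 1.960 = Φ⁻¹(0.8) = 0.842, giving δ = 2.802.
(Ignoring the negligible lower-tail rejection probability gives the usual closed-form inversion.)
δ = d·√(n/2) ⇒ n = 2(δ/d)² = 2 × (2.802 / 0.98)² = 16.35.
Round up to the next whole unit.

n = 17 per group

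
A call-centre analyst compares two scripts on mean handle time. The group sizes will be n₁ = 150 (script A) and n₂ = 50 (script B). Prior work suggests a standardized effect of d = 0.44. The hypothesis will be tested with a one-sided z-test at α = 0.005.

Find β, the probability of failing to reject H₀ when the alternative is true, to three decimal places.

Noncentrality parameter: δ = d / √(1/n₁ + 1/n₂) = 0.44 / √(1/150 + 1/50) = 2.6944
One-sided α = 0.005 → critical value z_{0.005} = 2.576.
Power = Φ(δ − 2.576) = Φ(0.119) = 0.5472.
Type II error: β = 1 − power = 1 − 0.5472 = 0.4528.

β ≈ 0.453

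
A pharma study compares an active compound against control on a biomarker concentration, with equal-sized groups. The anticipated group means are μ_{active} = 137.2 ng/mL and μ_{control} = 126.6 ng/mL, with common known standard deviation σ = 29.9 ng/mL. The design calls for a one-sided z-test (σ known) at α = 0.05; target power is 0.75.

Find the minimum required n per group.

n = 86 per group

Standardized effect: d = |μ_{active} − μ_{control}| / σ = |137.2 − 126.6| / 29.9 = 0.3545
For power 0.75 need Φ(δ − z_{0.05}) = 0.75, so δ = z_{0.05} + z_{0.25} = 1.645 + 0.674 = 2.319.
δ = d·√(n/2) ⇒ n = 2(δ/d)² = 2 × (2.319 / 0.3545)² = 85.60.
Round up to the next whole unit.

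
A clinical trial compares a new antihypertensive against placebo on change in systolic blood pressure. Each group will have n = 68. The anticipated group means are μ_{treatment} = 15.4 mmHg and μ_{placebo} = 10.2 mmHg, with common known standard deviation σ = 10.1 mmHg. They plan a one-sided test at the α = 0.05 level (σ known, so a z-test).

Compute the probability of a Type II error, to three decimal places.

Standardized effect: d = |μ_{treatment} − μ_{placebo}| / σ = |15.4 − 10.2| / 10.1 = 0.5149
Noncentrality parameter: δ = d·√(n/2) = 0.5149 × √(68/2) = 3.0021
Critical value for a one-sided test at α = 0.05: z_α = 1.645.
Power = P(Z > 1.645 − δ) = Φ(1.357) = 0.9126.
Type II error: β = 1 − power = 1 − 0.9126 = 0.0874.

β ≈ 0.087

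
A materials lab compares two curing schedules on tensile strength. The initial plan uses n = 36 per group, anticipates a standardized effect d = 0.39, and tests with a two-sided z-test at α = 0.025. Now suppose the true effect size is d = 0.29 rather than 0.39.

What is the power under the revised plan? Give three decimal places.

Power ≈ 0.156

With d = 0.29: δ = d·√(n/2) = 0.29 × √(36/2) = 1.2304. Critical value z_{0.0125} = 2.241.
Revised power = Φ(δ − 2.241) + Φ(−δ − 2.241) = Φ(-1.011) + Φ(-3.472) = 0.1560 + 0.0003 = 0.1563.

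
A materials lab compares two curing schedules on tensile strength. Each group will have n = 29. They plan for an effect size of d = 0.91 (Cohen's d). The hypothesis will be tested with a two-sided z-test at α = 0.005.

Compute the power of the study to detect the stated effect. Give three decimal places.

Noncentrality parameter: δ = d·√(n/2) = 0.91 × √(29/2) = 3.4652
Critical value for a two-sided test at α = 0.005: z_{α/2} = 2.807.
Power = Φ(δ − 2.807) + Φ(−δ − 2.807) = Φ(0.658) + Φ(-6.272) = 0.7448 + 0.0000 = 0.7448.

Power ≈ 0.745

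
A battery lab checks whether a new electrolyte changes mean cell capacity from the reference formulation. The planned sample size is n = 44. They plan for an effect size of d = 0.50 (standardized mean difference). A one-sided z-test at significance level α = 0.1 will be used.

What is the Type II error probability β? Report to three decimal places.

β ≈ 0.021

Noncentrality parameter: λ = d·√n = 0.50 × √44 = 3.3166
One-sided α = 0.1 → critical value z_{0.1} = 1.282.
Power = P(Z > 1.282 − λ) = Φ(2.035) = 0.9791.
Type II error: β = 1 − power = 1 − 0.9791 = 0.0209.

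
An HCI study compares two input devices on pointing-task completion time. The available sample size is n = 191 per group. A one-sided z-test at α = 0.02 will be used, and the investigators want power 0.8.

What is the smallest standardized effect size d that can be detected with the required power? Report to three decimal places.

d ≈ 0.296

Required noncentrality: δ = z_{0.02} + z_{0.20} = 2.054 + 0.842 = 2.895.
δ = d·√(n/2) ⇒ d = δ/√(n/2) = 2.895/√(191/2) = 0.2963.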